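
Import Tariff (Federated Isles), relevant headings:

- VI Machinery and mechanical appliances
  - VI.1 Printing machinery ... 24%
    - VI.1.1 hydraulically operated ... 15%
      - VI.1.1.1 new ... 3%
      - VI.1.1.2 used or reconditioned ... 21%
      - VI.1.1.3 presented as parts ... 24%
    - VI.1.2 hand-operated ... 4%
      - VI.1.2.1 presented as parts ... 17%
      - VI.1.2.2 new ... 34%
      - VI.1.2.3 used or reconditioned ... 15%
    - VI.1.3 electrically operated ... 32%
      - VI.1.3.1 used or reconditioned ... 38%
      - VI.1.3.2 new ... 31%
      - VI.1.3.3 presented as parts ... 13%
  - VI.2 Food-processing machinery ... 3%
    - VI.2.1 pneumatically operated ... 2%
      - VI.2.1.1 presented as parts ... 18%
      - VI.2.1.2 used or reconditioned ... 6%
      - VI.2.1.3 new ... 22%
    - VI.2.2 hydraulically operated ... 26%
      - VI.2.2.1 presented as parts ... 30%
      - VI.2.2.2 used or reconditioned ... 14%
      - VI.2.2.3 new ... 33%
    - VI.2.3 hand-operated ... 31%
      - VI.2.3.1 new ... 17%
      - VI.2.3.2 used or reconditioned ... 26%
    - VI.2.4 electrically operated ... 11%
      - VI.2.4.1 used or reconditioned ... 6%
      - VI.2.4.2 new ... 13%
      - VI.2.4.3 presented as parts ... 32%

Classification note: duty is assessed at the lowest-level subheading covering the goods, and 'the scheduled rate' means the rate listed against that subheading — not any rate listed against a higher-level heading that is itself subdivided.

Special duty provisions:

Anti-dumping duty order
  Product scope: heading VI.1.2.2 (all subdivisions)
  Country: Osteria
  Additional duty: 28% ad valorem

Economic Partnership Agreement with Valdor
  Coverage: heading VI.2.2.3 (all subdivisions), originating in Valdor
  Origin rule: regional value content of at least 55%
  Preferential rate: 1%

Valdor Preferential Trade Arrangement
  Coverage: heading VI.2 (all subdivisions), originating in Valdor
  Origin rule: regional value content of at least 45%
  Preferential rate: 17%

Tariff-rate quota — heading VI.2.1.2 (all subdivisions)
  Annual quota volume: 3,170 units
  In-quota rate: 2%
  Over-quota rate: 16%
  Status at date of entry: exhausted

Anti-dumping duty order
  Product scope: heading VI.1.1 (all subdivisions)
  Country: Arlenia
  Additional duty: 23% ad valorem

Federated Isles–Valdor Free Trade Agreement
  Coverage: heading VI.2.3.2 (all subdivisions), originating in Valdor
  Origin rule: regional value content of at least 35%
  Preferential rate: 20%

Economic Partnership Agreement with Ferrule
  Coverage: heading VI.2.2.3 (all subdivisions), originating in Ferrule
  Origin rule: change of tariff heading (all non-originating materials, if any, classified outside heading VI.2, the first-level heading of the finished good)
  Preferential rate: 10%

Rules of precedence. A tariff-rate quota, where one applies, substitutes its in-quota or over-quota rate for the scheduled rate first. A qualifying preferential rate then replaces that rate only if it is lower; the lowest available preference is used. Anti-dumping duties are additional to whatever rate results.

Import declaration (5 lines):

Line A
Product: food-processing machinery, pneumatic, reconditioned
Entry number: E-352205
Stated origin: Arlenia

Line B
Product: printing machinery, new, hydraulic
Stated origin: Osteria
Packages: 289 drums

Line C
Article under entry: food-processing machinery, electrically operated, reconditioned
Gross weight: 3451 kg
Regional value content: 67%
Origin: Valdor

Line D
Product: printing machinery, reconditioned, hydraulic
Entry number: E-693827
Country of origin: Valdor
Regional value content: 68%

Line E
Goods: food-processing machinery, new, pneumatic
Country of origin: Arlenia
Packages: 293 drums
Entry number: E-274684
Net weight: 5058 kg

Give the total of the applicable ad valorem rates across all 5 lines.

68%

Line A: food-processing → VI.2; pneumatic → VI.2.1; reconditioned → VI.2.1.2. Scheduled 6%. quota on VI.2.1.2 exhausted → over-quota 16%. → 16%.
Line B: printing → VI.1; hydraulic → VI.1.1; new → VI.1.1.1. Scheduled 3%. No special measure applies. → 3%.
Line C: food-processing → VI.2; electrically operated → VI.2.4; reconditioned → VI.2.4.1. Scheduled 6%. Valdor agreement on VI.2.2.3: VI.2.4.1 not covered; Valdor agreement on VI.2: RVC ≥ 45% → 17% available; Valdor agreement on VI.2.3.2: VI.2.4.1 not covered; preference 17% not lower than 6% → no reduction. → 6%.
Line D: printing → VI.1; hydraulic → VI.1.1; reconditioned → VI.1.1.2. Scheduled 21%. Valdor agreement on VI.2.2.3: VI.1.1.2 not covered; Valdor agreement on VI.2: VI.1.1.2 not covered; Valdor agreement on VI.2.3.2: VI.1.1.2 not covered. → 21%.
Line E: food-processing → VI.2; pneumatic → VI.2.1; new → VI.2.1.3. Scheduled 22%. No special measure applies. → 22%.
Sum: 16% + 3% + 6% + 21% + 22% = 68%.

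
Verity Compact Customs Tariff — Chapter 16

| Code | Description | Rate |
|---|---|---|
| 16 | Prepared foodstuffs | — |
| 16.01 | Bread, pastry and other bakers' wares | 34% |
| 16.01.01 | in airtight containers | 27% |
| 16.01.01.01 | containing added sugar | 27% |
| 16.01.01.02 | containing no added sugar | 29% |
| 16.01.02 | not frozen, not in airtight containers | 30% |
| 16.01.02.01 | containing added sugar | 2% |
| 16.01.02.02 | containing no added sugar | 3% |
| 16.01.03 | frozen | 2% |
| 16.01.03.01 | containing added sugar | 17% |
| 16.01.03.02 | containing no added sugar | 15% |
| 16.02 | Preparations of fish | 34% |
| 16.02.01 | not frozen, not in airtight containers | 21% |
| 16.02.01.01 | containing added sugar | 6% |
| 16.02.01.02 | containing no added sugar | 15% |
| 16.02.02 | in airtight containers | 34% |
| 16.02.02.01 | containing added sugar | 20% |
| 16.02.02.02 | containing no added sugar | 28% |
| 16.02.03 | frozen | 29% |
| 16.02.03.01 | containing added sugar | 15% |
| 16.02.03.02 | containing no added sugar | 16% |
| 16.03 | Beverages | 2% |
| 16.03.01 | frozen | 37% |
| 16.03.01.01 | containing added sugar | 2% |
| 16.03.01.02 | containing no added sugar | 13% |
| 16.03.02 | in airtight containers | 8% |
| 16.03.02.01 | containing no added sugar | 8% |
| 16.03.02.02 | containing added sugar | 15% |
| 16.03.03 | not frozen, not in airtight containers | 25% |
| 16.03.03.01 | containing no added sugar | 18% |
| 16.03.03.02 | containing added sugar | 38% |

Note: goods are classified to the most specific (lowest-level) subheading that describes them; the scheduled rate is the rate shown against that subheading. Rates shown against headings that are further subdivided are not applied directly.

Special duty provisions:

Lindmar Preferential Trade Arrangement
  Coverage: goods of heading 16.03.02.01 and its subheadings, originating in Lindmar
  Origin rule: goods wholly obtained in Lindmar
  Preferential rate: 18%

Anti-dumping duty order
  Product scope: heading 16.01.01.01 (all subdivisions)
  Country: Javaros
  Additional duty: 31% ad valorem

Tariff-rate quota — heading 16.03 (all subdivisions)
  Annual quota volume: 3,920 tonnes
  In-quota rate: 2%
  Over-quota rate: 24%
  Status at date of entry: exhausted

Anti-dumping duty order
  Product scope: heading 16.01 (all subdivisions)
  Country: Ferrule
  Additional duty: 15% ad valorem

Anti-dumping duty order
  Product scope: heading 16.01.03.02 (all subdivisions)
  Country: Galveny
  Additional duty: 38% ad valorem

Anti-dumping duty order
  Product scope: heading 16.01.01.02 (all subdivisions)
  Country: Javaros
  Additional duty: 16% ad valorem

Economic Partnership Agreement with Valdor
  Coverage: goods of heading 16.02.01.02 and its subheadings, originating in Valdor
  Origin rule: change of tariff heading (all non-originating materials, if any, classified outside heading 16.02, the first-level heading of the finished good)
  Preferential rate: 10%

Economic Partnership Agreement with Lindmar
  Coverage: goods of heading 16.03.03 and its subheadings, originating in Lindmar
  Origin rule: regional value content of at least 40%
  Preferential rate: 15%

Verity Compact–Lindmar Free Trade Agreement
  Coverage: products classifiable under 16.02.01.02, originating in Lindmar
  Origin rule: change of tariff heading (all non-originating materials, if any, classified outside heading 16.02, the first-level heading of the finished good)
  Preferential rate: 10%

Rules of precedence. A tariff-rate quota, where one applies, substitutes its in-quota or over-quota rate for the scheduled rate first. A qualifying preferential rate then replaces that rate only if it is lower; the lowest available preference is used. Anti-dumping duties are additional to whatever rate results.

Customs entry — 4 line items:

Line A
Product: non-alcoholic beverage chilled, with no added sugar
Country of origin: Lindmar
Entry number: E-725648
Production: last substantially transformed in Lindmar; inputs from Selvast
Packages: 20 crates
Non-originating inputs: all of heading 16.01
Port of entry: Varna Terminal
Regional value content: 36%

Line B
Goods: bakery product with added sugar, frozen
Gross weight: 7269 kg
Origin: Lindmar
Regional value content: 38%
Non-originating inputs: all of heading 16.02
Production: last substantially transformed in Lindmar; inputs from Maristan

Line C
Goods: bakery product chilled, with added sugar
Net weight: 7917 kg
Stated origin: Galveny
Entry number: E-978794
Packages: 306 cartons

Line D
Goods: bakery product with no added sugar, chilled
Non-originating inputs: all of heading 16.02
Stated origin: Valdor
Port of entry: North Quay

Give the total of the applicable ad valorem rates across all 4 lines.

46%

Line A: non-alcoholic beverage → 16.03; chilled → 16.03.03; with no added sugar → 16.03.03.01. Scheduled 18%. quota on 16.03 exhausted → over-quota 24%; Lindmar agreement on 16.03.02.01: 16.03.03.01 not covered; Lindmar agreement on 16.03.03: RVC < 40%; Lindmar agreement on 16.02.01.02: 16.03.03.01 not covered. → 24%.
Line B: bakery product → 16.01; frozen → 16.01.03; with added sugar → 16.01.03.01. Scheduled 17%. Lindmar agreement on 16.03.02.01: 16.01.03.01 not covered; Lindmar agreement on 16.03.03: 16.01.03.01 not covered; Lindmar agreement on 16.02.01.02: 16.01.03.01 not covered. → 17%.
Line C: bakery product → 16.01; chilled → 16.01.02; with added sugar → 16.01.02.01. Scheduled 2%. No special measure applies. → 2%.
Line D: bakery product → 16.01; chilled → 16.01.02; with no added sugar → 16.01.02.02. Scheduled 3%. Valdor agreement on 16.02.01.02: 16.01.02.02 not covered. → 3%.
Sum: 24% + 17% + 2% + 3% = 46%.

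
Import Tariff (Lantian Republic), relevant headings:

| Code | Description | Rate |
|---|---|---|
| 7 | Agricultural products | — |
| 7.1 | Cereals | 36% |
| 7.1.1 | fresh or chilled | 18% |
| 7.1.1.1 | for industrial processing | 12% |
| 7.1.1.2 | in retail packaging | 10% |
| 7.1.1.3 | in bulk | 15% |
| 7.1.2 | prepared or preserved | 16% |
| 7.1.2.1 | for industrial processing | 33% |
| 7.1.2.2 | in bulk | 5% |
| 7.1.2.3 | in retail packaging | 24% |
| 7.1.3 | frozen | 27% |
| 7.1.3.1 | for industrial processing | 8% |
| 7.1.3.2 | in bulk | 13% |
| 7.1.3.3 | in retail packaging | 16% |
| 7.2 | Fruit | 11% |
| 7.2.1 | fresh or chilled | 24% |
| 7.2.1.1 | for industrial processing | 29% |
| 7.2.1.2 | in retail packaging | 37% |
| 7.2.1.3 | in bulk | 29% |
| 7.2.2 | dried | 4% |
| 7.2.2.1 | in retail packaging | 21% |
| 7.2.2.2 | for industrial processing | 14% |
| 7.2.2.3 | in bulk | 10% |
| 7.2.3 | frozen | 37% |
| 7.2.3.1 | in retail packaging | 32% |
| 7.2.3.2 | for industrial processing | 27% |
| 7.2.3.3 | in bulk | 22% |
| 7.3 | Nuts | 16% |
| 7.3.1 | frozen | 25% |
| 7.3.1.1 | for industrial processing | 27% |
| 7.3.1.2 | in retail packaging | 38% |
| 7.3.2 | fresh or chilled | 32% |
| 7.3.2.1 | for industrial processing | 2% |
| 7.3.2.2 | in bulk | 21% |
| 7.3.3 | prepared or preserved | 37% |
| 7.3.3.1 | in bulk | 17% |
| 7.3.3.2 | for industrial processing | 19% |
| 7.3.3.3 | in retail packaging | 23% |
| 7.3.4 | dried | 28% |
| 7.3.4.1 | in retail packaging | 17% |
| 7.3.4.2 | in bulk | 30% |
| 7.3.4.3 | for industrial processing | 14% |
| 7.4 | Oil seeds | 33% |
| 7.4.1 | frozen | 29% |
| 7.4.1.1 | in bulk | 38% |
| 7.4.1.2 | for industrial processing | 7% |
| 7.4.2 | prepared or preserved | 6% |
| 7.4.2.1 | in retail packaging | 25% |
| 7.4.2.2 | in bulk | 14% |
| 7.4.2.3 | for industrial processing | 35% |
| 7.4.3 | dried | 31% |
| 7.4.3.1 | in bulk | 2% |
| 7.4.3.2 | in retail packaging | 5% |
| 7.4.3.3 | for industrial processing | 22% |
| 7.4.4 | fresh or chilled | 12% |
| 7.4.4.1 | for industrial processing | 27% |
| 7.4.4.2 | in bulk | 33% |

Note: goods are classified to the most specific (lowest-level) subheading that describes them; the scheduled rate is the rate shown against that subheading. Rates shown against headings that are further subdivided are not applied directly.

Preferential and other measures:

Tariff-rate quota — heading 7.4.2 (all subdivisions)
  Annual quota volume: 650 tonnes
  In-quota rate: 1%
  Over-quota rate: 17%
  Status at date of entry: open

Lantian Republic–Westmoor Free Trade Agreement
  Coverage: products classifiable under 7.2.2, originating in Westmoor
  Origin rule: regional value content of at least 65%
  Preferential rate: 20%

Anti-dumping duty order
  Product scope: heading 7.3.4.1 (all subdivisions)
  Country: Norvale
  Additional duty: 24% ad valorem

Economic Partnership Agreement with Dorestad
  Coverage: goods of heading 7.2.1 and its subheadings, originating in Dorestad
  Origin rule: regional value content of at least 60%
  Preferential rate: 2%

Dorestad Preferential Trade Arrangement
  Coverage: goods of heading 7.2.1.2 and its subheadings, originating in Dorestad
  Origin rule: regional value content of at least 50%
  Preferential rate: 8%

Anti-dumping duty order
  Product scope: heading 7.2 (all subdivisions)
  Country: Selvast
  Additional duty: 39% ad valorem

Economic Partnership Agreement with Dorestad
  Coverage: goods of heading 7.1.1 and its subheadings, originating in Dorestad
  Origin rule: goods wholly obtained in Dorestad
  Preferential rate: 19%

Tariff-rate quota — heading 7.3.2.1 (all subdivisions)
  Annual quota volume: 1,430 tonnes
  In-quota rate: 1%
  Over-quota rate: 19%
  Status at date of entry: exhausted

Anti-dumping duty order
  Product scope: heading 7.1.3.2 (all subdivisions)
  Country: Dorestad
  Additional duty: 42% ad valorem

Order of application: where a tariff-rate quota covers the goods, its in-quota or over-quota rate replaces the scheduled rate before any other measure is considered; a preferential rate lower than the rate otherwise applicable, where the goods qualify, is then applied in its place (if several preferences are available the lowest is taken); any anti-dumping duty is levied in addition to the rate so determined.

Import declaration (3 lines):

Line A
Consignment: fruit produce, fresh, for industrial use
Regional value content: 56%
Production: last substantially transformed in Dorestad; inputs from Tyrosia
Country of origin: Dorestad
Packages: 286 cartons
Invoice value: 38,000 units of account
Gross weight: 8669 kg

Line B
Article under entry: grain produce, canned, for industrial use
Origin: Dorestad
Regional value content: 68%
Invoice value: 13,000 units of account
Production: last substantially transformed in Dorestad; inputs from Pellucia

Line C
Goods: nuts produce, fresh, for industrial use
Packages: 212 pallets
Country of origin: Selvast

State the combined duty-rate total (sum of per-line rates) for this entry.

Line A: fruit → 7.2; fresh → 7.2.1; for industrial use → 7.2.1.1. Scheduled 29%. Dorestad agreement on 7.2.1: RVC < 60%; Dorestad agreement on 7.2.1.2: 7.2.1.1 not covered; Dorestad agreement on 7.1.1: 7.2.1.1 not covered. → 29%.
Line B: grain → 7.1; canned → 7.1.2; for industrial use → 7.1.2.1. Scheduled 33%. Dorestad agreement on 7.2.1: 7.1.2.1 not covered; Dorestad agreement on 7.2.1.2: 7.1.2.1 not covered; Dorestad agreement on 7.1.1: 7.1.2.1 not covered. → 33%.
Line C: nuts → 7.3; fresh → 7.3.2; for industrial use → 7.3.2.1. Scheduled 2%. quota on 7.3.2.1 exhausted → over-quota 19%. → 19%.
Sum: 29% + 33% + 19% = 81%.

81%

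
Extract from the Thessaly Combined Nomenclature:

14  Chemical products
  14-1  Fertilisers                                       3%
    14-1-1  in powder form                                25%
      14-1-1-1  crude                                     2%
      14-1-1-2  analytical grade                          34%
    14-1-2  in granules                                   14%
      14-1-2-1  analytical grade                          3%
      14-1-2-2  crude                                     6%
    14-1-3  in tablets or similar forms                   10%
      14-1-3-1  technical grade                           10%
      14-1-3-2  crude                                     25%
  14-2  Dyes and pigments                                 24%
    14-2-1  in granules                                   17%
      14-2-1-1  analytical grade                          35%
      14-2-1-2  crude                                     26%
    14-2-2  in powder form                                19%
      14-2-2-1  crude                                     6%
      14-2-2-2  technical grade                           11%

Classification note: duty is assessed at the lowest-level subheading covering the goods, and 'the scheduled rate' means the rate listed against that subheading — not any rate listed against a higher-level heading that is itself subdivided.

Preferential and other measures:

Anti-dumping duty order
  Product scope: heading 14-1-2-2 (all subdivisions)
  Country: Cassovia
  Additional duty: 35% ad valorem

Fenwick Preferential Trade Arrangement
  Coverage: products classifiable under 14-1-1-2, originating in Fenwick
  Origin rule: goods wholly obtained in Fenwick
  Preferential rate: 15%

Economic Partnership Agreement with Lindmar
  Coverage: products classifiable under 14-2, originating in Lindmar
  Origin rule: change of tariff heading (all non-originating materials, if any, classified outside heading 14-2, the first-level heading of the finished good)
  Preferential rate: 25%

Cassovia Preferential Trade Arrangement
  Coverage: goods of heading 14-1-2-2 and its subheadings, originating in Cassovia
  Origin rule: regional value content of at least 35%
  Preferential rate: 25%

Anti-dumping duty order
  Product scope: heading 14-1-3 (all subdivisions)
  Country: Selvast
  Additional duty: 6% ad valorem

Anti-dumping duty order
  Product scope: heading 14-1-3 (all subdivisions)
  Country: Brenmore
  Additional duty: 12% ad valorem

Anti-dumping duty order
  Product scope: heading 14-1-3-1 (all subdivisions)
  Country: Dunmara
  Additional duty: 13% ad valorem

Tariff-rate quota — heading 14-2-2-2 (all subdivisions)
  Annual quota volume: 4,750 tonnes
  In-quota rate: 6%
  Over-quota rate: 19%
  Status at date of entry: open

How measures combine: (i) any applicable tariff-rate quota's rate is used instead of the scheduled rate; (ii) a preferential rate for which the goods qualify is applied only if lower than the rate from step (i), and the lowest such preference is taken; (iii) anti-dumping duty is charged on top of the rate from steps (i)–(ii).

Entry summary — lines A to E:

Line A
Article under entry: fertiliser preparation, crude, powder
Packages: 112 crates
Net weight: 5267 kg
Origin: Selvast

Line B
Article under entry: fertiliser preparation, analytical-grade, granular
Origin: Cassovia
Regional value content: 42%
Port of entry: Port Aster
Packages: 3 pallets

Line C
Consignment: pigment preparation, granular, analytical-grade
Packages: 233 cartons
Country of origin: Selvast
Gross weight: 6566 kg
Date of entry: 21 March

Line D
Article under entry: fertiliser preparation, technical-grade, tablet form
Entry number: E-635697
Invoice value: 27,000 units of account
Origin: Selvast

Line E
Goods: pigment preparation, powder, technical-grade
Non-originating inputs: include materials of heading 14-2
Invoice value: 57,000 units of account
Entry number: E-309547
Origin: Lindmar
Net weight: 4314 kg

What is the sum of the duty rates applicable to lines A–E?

62%

Line A: fertiliser → 14-1; powder → 14-1-1; crude → 14-1-1-1. Scheduled 2%. No special measure applies. → 2%.
Line B: fertiliser → 14-1; granular → 14-1-2; analytical-grade → 14-1-2-1. Scheduled 3%. Cassovia agreement on 14-1-2-2: 14-1-2-1 not covered. → 3%.
Line C: pigment → 14-2; granular → 14-2-1; analytical-grade → 14-2-1-1. Scheduled 35%. No special measure applies. → 35%.
Line D: fertiliser → 14-1; tablet form → 14-1-3; technical-grade → 14-1-3-1. Scheduled 10%. anti-dumping (Selvast, 14-1-3): +6%; total 10% + 6% = 16%. → 16%.
Line E: pigment → 14-2; powder → 14-2-2; technical-grade → 14-2-2-2. Scheduled 11%. quota on 14-2-2-2 open → in-quota 6%; Lindmar agreement on 14-2: CTH not met. → 6%.
Sum: 2% + 3% + 35% + 16% + 6% = 62%.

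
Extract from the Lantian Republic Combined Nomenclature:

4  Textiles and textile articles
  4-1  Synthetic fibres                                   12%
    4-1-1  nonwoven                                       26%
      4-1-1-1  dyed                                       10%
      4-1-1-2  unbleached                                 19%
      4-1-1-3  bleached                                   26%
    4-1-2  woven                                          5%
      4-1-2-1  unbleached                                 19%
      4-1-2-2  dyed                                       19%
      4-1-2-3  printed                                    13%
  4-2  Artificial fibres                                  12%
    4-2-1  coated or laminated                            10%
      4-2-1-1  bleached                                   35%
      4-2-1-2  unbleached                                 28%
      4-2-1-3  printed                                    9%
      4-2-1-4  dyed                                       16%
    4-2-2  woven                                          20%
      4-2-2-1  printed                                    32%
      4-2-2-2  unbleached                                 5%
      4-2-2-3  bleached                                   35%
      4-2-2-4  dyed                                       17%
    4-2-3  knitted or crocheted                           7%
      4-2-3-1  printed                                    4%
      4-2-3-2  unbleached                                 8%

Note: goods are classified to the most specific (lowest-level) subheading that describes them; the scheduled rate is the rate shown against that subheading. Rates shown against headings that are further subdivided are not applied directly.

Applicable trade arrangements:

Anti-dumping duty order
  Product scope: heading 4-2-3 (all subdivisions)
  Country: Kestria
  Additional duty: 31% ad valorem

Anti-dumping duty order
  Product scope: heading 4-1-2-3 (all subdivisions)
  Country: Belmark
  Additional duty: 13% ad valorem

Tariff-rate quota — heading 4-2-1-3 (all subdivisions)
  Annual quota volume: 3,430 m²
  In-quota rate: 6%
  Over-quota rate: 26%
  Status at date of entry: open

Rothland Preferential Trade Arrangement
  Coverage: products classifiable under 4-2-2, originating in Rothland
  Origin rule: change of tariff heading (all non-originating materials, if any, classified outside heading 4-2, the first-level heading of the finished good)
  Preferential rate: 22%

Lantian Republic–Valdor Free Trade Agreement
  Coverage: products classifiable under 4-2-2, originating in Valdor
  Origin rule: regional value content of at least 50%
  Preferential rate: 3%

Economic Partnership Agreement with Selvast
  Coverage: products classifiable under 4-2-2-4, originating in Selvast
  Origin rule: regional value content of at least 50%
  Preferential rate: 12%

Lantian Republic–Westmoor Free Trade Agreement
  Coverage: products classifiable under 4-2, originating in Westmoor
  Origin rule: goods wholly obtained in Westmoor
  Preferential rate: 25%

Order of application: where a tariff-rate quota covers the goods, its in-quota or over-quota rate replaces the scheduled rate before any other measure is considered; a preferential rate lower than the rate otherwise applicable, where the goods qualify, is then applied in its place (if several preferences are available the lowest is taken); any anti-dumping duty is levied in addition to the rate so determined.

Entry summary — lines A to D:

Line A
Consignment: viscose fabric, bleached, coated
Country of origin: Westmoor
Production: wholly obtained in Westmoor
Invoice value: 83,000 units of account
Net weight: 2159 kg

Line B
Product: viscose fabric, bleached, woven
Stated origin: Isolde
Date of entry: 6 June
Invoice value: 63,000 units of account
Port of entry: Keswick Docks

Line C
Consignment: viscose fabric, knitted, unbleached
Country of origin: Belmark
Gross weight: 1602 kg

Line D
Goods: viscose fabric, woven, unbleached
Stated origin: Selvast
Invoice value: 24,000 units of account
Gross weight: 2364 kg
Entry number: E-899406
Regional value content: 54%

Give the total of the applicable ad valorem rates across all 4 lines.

Line A: viscose → 4-2; coated → 4-2-1; bleached → 4-2-1-1. Scheduled 35%. Westmoor agreement on 4-2: wholly obtained → 25% available; preferential 25%. → 25%.
Line B: viscose → 4-2; woven → 4-2-2; bleached → 4-2-2-3. Scheduled 35%. No special measure applies. → 35%.
Line C: viscose → 4-2; knitted → 4-2-3; unbleached → 4-2-3-2. Scheduled 8%. No special measure applies. → 8%.
Line D: viscose → 4-2; woven → 4-2-2; unbleached → 4-2-2-2. Scheduled 5%. Selvast agreement on 4-2-2-4: 4-2-2-2 not covered. → 5%.
Sum: 25% + 35% + 8% + 5% = 73%.

73%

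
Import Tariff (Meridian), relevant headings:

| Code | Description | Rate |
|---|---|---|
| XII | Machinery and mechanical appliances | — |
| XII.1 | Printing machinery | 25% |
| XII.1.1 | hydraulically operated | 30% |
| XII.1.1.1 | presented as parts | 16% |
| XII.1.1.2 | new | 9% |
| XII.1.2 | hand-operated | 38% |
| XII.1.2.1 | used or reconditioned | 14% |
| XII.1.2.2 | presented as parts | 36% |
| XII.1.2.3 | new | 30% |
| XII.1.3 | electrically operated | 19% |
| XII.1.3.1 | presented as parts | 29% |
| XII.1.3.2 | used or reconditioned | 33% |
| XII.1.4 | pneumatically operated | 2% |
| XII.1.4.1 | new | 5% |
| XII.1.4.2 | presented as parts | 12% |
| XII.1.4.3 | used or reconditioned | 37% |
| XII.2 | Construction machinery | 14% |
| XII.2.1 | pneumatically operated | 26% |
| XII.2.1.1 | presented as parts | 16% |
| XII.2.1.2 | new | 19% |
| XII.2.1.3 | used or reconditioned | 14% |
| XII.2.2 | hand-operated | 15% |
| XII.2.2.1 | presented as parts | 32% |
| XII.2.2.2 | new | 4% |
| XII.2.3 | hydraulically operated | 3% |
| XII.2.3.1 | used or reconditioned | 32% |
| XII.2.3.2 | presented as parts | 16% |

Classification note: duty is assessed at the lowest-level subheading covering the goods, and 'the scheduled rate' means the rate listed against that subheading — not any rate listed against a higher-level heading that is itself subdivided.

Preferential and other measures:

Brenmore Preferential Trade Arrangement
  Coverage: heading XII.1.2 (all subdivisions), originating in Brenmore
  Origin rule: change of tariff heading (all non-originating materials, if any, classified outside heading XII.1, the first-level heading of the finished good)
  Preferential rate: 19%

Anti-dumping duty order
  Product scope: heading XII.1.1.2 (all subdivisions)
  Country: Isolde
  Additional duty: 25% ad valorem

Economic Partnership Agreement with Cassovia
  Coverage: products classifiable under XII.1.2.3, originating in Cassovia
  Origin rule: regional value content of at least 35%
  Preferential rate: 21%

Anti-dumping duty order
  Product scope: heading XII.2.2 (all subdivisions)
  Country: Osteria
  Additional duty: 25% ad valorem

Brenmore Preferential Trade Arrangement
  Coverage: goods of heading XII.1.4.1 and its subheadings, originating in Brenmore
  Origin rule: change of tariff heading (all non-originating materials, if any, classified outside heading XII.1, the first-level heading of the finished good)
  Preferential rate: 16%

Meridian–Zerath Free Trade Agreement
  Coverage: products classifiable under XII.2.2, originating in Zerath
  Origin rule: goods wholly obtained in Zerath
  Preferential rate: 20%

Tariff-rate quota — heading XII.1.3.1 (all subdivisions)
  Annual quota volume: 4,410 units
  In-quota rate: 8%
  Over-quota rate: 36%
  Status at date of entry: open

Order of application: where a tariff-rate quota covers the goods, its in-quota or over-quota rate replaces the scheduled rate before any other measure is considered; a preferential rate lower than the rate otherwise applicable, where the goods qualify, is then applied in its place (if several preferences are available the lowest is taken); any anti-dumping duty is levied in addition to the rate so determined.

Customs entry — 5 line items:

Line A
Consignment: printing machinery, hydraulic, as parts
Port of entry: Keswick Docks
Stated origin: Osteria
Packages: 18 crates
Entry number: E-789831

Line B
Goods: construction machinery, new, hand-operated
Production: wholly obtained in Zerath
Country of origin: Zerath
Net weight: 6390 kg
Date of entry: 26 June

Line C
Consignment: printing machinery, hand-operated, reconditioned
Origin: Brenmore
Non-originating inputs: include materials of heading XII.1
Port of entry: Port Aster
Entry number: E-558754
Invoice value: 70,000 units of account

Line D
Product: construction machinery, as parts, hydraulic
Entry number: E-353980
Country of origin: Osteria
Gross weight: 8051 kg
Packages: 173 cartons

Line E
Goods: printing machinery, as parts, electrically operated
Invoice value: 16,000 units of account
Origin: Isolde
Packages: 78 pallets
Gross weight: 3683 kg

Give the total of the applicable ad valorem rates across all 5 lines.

Line A: printing → XII.1; hydraulic → XII.1.1; as parts → XII.1.1.1. Scheduled 16%. No special measure applies. → 16%.
Line B: construction → XII.2; hand-operated → XII.2.2; new → XII.2.2.2. Scheduled 4%. Zerath agreement on XII.2.2: wholly obtained → 20% available; preference 20% not lower than 4% → no reduction. → 4%.
Line C: printing → XII.1; hand-operated → XII.1.2; reconditioned → XII.1.2.1. Scheduled 14%. Brenmore agreement on XII.1.2: CTH not met; Brenmore agreement on XII.1.4.1: XII.1.2.1 not covered. → 14%.
Line D: construction → XII.2; hydraulic → XII.2.3; as parts → XII.2.3.2. Scheduled 16%. No special measure applies. → 16%.
Line E: printing → XII.1; electrically operated → XII.1.3; as parts → XII.1.3.1. Scheduled 29%. quota on XII.1.3.1 open → in-quota 8%. → 8%.
Sum: 16% + 4% + 14% + 16% + 8% = 58%.

58%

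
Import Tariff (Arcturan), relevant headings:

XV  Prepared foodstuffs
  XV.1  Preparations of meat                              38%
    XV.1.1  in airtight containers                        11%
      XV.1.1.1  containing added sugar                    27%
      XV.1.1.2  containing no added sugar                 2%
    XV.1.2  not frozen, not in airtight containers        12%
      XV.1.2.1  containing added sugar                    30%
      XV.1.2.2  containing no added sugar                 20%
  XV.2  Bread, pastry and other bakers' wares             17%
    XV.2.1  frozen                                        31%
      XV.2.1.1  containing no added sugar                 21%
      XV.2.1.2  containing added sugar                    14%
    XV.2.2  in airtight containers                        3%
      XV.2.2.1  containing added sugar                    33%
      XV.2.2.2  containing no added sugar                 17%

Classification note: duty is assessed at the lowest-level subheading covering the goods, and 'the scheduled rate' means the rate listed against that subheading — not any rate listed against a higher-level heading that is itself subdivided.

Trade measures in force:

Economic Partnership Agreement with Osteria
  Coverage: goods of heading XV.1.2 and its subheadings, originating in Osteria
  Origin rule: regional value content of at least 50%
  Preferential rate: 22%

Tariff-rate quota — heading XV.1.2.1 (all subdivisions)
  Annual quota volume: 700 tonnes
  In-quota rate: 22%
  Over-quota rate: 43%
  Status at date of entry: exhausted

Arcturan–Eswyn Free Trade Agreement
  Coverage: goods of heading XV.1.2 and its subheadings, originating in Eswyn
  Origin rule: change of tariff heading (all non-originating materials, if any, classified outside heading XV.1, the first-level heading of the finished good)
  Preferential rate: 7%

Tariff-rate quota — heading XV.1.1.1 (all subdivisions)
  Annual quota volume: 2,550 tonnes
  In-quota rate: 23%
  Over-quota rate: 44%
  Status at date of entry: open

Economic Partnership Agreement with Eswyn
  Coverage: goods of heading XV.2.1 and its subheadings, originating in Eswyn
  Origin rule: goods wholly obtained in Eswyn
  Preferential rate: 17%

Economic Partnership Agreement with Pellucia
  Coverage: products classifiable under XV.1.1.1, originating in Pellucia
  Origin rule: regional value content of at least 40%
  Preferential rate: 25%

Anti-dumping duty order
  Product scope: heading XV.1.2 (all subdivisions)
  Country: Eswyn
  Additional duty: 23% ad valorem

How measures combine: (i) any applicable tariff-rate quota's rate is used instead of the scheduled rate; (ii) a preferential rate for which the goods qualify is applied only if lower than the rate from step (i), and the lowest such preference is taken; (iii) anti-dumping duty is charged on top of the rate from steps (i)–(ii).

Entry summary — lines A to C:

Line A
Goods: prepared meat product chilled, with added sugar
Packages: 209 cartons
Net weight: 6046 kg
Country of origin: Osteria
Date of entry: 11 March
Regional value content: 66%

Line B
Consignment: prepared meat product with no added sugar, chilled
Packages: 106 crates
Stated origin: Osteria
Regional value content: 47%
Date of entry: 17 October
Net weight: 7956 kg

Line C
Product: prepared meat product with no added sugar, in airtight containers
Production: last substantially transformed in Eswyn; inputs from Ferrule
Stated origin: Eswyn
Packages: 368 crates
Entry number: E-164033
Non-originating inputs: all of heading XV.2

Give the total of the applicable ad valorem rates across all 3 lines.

44%

Line A: prepared meat product → XV.1; chilled → XV.1.2; with added sugar → XV.1.2.1. Scheduled 30%. quota on XV.1.2.1 exhausted → over-quota 43%; Osteria agreement on XV.1.2: RVC ≥ 50% → 22% available; preferential 22%. → 22%.
Line B: prepared meat product → XV.1; chilled → XV.1.2; with no added sugar → XV.1.2.2. Scheduled 20%. Osteria agreement on XV.1.2: RVC < 50%. → 20%.
Line C: prepared meat product → XV.1; in airtight containers → XV.1.1; with no added sugar → XV.1.1.2. Scheduled 2%. Eswyn agreement on XV.1.2: XV.1.1.2 not covered; Eswyn agreement on XV.2.1: XV.1.1.2 not covered. → 2%.
Sum: 22% + 20% + 2% = 44%.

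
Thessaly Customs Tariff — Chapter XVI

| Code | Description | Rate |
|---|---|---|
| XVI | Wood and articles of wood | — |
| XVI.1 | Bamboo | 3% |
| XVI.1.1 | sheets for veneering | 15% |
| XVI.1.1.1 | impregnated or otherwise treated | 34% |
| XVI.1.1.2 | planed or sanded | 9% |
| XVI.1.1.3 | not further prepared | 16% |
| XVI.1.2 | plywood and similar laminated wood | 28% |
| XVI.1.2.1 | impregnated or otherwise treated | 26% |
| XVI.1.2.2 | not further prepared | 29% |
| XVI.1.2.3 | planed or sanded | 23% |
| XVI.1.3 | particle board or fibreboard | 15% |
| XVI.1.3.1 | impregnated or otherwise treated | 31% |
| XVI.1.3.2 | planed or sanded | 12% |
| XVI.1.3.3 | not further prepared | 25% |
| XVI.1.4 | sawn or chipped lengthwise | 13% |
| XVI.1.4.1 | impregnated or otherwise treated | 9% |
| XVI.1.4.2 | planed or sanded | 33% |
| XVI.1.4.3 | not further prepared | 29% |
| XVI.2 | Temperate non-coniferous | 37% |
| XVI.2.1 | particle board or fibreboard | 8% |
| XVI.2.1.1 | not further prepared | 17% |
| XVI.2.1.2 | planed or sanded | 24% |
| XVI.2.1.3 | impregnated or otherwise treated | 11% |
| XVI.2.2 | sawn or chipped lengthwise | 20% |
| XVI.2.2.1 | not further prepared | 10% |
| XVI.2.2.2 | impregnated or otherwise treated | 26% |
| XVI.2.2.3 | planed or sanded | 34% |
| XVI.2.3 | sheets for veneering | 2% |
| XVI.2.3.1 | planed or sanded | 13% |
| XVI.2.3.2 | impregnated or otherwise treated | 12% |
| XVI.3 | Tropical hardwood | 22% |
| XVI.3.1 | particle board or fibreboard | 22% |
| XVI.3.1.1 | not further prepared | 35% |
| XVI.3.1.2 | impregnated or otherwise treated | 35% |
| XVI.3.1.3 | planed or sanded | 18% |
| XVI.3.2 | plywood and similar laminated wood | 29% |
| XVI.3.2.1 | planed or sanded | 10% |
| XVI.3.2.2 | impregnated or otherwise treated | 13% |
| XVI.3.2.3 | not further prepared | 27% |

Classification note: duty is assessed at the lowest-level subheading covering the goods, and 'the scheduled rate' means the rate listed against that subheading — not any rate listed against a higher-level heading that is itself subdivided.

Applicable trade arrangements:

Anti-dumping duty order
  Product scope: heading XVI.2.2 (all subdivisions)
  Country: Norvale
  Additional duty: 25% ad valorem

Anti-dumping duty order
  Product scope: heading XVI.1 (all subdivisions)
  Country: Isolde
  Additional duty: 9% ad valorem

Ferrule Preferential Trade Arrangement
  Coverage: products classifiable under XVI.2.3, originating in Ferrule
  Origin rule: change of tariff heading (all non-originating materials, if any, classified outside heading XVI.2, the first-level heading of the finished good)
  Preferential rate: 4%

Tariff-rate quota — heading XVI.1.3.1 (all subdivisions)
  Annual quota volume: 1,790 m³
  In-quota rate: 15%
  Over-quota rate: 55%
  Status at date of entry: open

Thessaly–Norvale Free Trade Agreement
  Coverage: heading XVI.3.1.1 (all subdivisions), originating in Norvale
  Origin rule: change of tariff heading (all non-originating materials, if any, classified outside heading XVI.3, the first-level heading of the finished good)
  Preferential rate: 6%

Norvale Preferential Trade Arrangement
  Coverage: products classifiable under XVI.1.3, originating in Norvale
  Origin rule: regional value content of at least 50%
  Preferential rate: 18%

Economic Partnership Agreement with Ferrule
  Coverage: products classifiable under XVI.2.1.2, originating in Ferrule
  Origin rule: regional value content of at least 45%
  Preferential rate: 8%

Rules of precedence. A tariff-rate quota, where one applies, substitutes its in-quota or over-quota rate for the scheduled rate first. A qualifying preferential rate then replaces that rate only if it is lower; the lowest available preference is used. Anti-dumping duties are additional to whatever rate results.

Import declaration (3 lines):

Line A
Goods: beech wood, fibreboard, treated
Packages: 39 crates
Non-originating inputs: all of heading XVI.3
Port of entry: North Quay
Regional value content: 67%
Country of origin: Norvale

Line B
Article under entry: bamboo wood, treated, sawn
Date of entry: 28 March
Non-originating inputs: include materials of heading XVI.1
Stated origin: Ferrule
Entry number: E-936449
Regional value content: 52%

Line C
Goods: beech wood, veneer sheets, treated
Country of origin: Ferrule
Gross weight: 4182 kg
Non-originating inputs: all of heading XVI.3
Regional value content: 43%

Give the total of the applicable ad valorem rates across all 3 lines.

24%

Line A: beech → XVI.2; fibreboard → XVI.2.1; treated → XVI.2.1.3. Scheduled 11%. Norvale agreement on XVI.3.1.1: XVI.2.1.3 not covered; Norvale agreement on XVI.1.3: XVI.2.1.3 not covered. → 11%.
Line B: bamboo → XVI.1; sawn → XVI.1.4; treated → XVI.1.4.1. Scheduled 9%. Ferrule agreement on XVI.2.3: XVI.1.4.1 not covered; Ferrule agreement on XVI.2.1.2: XVI.1.4.1 not covered. → 9%.
Line C: beech → XVI.2; veneer sheets → XVI.2.3; treated → XVI.2.3.2. Scheduled 12%. Ferrule agreement on XVI.2.3: CTH met → 4% available; Ferrule agreement on XVI.2.1.2: XVI.2.3.2 not covered; preferential 4%. → 4%.
Sum: 11% + 9% + 4% = 24%.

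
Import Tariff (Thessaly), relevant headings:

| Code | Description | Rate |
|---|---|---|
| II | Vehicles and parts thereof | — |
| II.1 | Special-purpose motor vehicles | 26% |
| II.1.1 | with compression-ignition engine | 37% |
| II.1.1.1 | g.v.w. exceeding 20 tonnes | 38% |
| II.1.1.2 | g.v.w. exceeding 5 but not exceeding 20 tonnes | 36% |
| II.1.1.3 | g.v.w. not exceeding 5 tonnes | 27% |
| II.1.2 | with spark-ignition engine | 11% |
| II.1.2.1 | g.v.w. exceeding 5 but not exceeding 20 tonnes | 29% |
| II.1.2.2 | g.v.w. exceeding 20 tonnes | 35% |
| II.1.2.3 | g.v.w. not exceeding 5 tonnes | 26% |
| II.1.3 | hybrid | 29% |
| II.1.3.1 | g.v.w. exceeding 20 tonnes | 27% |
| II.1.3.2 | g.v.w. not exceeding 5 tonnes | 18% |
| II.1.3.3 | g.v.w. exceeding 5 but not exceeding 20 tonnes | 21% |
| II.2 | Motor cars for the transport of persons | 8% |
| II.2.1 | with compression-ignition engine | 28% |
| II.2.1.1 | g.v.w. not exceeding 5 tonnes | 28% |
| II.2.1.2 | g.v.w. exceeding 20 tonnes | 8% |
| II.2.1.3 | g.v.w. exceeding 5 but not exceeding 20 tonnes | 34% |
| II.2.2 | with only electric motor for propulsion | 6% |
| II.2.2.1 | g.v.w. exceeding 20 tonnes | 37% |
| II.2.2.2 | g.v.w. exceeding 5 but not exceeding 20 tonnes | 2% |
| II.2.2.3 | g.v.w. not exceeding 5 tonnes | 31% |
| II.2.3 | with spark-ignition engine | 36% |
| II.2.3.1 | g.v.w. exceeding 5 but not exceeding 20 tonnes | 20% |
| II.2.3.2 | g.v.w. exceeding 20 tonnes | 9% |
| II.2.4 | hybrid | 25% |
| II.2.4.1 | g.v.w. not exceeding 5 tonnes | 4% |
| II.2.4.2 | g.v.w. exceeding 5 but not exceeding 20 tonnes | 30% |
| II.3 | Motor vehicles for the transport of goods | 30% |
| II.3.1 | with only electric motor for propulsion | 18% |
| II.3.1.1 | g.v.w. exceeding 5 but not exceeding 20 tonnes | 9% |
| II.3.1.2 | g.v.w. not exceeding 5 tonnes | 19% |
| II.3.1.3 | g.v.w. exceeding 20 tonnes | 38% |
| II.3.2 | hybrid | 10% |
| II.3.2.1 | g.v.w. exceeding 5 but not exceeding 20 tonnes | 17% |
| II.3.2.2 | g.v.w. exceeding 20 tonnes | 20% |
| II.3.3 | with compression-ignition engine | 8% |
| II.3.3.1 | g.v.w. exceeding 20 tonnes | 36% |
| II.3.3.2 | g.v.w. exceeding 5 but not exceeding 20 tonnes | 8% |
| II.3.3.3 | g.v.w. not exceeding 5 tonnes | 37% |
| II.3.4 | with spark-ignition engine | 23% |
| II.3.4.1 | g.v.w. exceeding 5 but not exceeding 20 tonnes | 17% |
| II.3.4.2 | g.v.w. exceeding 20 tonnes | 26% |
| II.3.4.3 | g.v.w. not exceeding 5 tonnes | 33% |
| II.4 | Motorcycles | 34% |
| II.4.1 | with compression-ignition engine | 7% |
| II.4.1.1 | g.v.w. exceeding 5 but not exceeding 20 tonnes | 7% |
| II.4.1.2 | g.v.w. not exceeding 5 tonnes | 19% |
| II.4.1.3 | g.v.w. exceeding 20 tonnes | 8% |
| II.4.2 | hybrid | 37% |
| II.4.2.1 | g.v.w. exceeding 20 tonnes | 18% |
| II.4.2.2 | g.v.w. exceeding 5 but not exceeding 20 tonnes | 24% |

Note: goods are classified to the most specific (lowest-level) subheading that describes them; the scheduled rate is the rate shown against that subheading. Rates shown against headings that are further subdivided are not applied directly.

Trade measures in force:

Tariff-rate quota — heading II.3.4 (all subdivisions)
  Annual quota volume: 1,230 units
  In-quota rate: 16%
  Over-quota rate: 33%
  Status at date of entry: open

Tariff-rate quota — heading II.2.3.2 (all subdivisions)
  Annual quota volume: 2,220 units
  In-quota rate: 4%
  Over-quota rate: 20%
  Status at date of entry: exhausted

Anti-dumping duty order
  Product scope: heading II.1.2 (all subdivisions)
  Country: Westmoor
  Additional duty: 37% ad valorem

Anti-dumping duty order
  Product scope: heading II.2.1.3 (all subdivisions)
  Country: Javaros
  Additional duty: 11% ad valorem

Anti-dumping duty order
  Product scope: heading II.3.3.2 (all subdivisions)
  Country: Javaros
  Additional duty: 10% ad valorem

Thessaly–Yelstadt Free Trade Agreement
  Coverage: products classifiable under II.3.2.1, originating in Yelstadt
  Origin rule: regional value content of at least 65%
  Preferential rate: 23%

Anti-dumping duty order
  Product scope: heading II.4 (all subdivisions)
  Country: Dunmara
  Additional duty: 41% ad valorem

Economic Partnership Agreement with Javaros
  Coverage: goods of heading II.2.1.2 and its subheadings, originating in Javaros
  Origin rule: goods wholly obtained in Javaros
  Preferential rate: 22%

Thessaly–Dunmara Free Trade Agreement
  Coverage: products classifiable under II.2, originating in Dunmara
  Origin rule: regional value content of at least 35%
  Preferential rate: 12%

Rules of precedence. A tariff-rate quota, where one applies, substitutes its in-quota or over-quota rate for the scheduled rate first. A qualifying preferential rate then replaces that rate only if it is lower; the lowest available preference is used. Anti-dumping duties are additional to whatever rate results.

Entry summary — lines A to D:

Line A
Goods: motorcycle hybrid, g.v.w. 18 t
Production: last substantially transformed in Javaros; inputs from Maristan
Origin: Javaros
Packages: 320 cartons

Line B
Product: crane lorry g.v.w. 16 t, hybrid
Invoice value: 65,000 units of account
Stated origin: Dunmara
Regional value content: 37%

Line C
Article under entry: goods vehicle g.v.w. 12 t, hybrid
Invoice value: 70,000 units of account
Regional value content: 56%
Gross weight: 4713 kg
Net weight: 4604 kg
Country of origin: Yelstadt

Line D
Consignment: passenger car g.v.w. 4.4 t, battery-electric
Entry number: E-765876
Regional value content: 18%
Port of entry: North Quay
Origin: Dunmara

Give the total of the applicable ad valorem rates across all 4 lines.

93%

Line A: motorcycle → II.4; hybrid → II.4.2; g.v.w. 18 t → II.4.2.2. Scheduled 24%. Javaros agreement on II.2.1.2: II.4.2.2 not covered. → 24%.
Line B: crane lorry → II.1; hybrid → II.1.3; g.v.w. 16 t → II.1.3.3. Scheduled 21%. Dunmara agreement on II.2: II.1.3.3 not covered. → 21%.
Line C: goods vehicle → II.3; hybrid → II.3.2; g.v.w. 12 t → II.3.2.1. Scheduled 17%. Yelstadt agreement on II.3.2.1: RVC < 65%. → 17%.
Line D: passenger car → II.2; battery-electric → II.2.2; g.v.w. 4.4 t → II.2.2.3. Scheduled 31%. Dunmara agreement on II.2: RVC < 35%. → 31%.
Sum: 24% + 21% + 17% + 31% = 93%.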